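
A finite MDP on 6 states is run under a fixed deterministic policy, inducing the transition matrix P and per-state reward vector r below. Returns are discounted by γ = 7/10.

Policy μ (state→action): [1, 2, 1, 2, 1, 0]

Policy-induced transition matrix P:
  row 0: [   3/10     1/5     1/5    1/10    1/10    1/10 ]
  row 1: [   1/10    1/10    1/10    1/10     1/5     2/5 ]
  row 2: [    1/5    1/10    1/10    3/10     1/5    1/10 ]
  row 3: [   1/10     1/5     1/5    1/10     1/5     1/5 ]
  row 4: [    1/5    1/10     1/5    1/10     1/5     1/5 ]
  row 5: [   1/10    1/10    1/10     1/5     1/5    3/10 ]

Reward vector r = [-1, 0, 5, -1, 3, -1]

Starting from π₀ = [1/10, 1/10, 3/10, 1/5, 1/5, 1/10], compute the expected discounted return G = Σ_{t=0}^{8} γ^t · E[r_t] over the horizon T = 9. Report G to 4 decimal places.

t=0: π = [0.1000, 0.1000, 0.3000, 0.2000, 0.2000, 0.1000], E[r] = 1.7000, γ^t·E[r] = 1.700000, running G = 1.700000
t=1: π = [0.1700, 0.1300, 0.1500, 0.1700, 0.1900, 0.1900], E[r] = 0.7900, γ^t·E[r] = 0.553000, running G = 2.253000
t=2: π = [0.1680, 0.1340, 0.1530, 0.1490, 0.1830, 0.2130], E[r] = 0.7840, γ^t·E[r] = 0.384160, running G = 2.637160
t=3: π = [0.1672, 0.1317, 0.1500, 0.1519, 0.1832, 0.2160], E[r] = 0.7645, γ^t·E[r] = 0.262224, running G = 2.899384
t=4: π = [0.1668, 0.1319, 0.1502, 0.1516, 0.1833, 0.2162], E[r] = 0.7664, γ^t·E[r] = 0.184015, running G = 3.083399
t=5: π = [0.1667, 0.1318, 0.1502, 0.1517, 0.1833, 0.2163], E[r] = 0.7661, γ^t·E[r] = 0.128761, running G = 3.212160
t=6: π = [0.1667, 0.1318, 0.1502, 0.1517, 0.1833, 0.2163], E[r] = 0.7662, γ^t·E[r] = 0.090139, running G = 3.302299
t=7: π = [0.1667, 0.1318, 0.1502, 0.1517, 0.1833, 0.2163], E[r] = 0.7662, γ^t·E[r] = 0.063097, running G = 3.365396
t=8: π = [0.1667, 0.1318, 0.1502, 0.1517, 0.1833, 0.2163], E[r] = 0.7662, γ^t·E[r] = 0.044168, running G = 3.409565

G = 3.4096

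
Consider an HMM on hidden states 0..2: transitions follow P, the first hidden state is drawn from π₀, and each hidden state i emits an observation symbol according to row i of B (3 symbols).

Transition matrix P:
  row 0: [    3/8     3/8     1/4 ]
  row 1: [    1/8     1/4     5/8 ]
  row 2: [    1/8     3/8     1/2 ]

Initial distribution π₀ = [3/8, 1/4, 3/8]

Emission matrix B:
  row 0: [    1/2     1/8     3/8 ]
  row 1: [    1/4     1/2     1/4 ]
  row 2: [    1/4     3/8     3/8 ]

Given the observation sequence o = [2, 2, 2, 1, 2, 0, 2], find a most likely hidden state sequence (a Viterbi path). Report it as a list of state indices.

t=0: δ = [1.406e-01, 6.250e-02, 1.406e-01]  (obs o_0=2)
t=1: δ = [1.978e-02, 1.318e-02, 2.637e-02]  ψ = [0, 0, 2]  (obs o_1=2)
t=2: δ = [2.781e-03, 2.472e-03, 4.944e-03]  ψ = [0, 2, 2]  (obs o_2=2)
t=3: δ = [1.304e-04, 9.270e-04, 9.270e-04]  ψ = [0, 2, 2]  (obs o_3=1)
t=4: δ = [4.345e-05, 8.690e-05, 2.173e-04]  ψ = [1, 2, 1]  (obs o_4=2)
t=5: δ = [1.358e-05, 2.037e-05, 2.716e-05]  ψ = [2, 2, 2]  (obs o_5=0)
t=6: δ = [1.910e-06, 2.546e-06, 5.092e-06]  ψ = [0, 2, 2]  (obs o_6=2)
backtrack: best end state = 2; path = [2, 2, 2, 1, 2, 2, 2]

path = [2, 2, 2, 1, 2, 2, 2]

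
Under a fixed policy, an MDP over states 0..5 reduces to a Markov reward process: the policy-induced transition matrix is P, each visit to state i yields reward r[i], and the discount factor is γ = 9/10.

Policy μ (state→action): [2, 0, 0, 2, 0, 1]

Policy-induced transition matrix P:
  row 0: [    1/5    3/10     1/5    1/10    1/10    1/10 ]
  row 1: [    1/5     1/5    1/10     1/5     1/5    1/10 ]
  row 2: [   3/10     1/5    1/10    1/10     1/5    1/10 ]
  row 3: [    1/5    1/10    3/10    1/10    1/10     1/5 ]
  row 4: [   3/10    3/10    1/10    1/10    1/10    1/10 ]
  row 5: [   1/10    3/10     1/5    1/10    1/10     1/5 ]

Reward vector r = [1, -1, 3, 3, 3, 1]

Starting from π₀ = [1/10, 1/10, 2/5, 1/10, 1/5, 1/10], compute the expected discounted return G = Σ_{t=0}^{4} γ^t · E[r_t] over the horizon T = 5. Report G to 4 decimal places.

t=0: π = [0.1000, 0.1000, 0.4000, 0.1000, 0.2000, 0.1000], E[r] = 2.2000, γ^t·E[r] = 2.200000, running G = 2.200000
t=1: π = [0.2500, 0.2300, 0.1400, 0.1100, 0.1500, 0.1200], E[r] = 1.3400, γ^t·E[r] = 1.206000, running G = 3.406000
t=2: π = [0.2170, 0.2410, 0.1590, 0.1230, 0.1370, 0.1230], E[r] = 1.3560, γ^t·E[r] = 1.098360, running G = 4.504360
t=3: π = [0.2173, 0.2354, 0.1586, 0.1241, 0.1400, 0.1246], E[r] = 1.3746, γ^t·E[r] = 1.002083, running G = 5.506443
t=4: π = [0.2174, 0.2358, 0.1590, 0.1235, 0.1394, 0.1249], E[r] = 1.3723, γ^t·E[r] = 0.900392, running G = 6.406836

G = 6.4068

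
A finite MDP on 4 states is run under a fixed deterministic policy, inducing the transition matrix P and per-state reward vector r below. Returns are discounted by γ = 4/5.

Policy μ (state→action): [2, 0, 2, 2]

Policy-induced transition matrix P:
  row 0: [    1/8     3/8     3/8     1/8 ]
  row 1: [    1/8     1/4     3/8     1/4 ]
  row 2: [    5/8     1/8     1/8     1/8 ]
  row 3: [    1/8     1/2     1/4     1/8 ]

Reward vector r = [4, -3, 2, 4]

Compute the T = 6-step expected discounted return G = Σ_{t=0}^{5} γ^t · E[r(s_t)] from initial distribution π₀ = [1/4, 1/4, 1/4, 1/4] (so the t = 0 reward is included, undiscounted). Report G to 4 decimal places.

t=0: π = [0.2500, 0.2500, 0.2500, 0.2500], E[r] = 1.7500, γ^t·E[r] = 1.750000, running G = 1.750000
t=1: π = [0.2500, 0.3125, 0.2813, 0.1563], E[r] = 1.2500, γ^t·E[r] = 1.000000, running G = 2.750000
t=2: π = [0.2656, 0.2852, 0.2852, 0.1641], E[r] = 1.4336, γ^t·E[r] = 0.917500, running G = 3.667500
t=3: π = [0.2676, 0.2886, 0.2832, 0.1606], E[r] = 1.4136, γ^t·E[r] = 0.723750, running G = 4.391250
t=4: π = [0.2666, 0.2882, 0.2841, 0.1611], E[r] = 1.4143, γ^t·E[r] = 0.579300, running G = 4.970550
t=5: π = [0.2671, 0.2881, 0.2838, 0.1610], E[r] = 1.4158, γ^t·E[r] = 0.463923, running G = 5.434473

G = 5.4345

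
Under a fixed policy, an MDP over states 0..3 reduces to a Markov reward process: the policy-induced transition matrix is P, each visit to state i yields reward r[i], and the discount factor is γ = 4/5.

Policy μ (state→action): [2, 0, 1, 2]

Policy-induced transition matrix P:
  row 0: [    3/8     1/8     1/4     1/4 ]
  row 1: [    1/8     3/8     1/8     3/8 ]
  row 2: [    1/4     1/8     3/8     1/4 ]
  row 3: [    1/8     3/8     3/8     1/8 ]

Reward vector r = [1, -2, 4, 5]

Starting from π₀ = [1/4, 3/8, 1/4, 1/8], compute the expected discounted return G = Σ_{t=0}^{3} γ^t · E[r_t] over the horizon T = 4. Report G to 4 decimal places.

G = 5.2255

t=0: π = [0.2500, 0.3750, 0.2500, 0.1250], E[r] = 1.1250, γ^t·E[r] = 1.125000, running G = 1.125000
t=1: π = [0.2188, 0.2500, 0.2500, 0.2813], E[r] = 2.1250, γ^t·E[r] = 1.700000, running G = 2.825000
t=2: π = [0.2109, 0.2578, 0.2852, 0.2461], E[r] = 2.0664, γ^t·E[r] = 1.322500, running G = 4.147500
t=3: π = [0.2134, 0.2510, 0.2842, 0.2515], E[r] = 2.1055, γ^t·E[r] = 1.078000, running G = 5.225500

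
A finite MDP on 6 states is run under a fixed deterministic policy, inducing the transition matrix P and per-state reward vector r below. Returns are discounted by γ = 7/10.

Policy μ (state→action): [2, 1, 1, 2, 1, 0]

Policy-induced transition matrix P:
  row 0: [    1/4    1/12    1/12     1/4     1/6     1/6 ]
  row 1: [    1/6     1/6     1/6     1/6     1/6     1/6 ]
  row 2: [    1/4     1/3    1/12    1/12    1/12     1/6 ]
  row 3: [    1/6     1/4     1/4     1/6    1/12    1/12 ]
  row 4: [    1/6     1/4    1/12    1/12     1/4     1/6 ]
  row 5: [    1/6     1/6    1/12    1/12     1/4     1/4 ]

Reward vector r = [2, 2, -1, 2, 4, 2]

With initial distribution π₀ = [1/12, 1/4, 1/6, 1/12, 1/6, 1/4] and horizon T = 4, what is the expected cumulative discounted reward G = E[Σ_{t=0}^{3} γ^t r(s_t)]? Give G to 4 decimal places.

t=0: π = [0.0833, 0.2500, 0.1667, 0.0833, 0.1667, 0.2500], E[r] = 1.8333, γ^t·E[r] = 1.833333, running G = 1.833333
t=1: π = [0.1875, 0.2083, 0.1181, 0.1250, 0.1806, 0.1806], E[r] = 2.0069, γ^t·E[r] = 1.404861, running G = 3.238194
t=2: π = [0.1921, 0.1962, 0.1215, 0.1424, 0.1765, 0.1713], E[r] = 1.9884, γ^t·E[r] = 0.974329, running G = 4.212523
t=3: π = [0.1928, 0.1975, 0.1234, 0.1436, 0.1737, 0.1691], E[r] = 1.9771, γ^t·E[r] = 0.678143, running G = 4.890666

G = 4.8907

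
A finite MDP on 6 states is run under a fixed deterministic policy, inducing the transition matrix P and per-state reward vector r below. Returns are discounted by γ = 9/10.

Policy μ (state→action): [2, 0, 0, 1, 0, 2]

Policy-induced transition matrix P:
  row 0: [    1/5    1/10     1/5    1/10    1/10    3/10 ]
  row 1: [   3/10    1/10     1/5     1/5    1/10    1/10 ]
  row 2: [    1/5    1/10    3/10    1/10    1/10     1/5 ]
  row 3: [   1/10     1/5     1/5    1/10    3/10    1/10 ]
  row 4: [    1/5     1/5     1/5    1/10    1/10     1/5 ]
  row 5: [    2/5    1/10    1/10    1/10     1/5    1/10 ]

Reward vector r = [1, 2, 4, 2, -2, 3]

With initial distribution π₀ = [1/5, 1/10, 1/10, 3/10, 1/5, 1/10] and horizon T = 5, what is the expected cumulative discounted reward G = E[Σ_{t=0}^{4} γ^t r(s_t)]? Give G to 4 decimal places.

G = 6.7445

t=0: π = [0.2000, 0.1000, 0.1000, 0.3000, 0.2000, 0.1000], E[r] = 1.3000, γ^t·E[r] = 1.300000, running G = 1.300000
t=1: π = [0.2000, 0.1500, 0.2000, 0.1100, 0.1700, 0.1700], E[r] = 1.6900, γ^t·E[r] = 1.521000, running G = 2.821000
t=2: π = [0.2380, 0.1280, 0.2030, 0.1150, 0.1390, 0.1770], E[r] = 1.7890, γ^t·E[r] = 1.449090, running G = 4.270090
t=3: π = [0.2367, 0.1254, 0.2026, 0.1128, 0.1407, 0.1818], E[r] = 1.7875, γ^t·E[r] = 1.303088, running G = 5.573178
t=4: π = [0.2376, 0.1254, 0.2021, 0.1125, 0.1407, 0.1817], E[r] = 1.7853, γ^t·E[r] = 1.171303, running G = 6.744480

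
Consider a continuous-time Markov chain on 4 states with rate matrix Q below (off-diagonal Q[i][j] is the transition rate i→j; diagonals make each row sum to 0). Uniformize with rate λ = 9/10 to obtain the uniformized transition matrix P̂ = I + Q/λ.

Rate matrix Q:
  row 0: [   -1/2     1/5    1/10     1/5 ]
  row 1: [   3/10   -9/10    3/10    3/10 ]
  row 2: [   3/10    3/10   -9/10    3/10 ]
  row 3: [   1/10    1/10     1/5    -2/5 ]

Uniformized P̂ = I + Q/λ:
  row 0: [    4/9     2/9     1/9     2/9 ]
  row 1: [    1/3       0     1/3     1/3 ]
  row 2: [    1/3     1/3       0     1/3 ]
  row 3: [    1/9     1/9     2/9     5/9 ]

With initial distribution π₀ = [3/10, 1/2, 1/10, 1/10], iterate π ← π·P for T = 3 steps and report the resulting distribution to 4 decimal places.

π = [0.2852, 0.1564, 0.1770, 0.3815]

t=0: π = [0.3000, 0.5000, 0.1000, 0.1000]
t=1: π = [0.3444, 0.1111, 0.2222, 0.3222]
t=2: π = [0.3000, 0.1864, 0.1469, 0.3667]
t=3: π = [0.2852, 0.1564, 0.1770, 0.3815]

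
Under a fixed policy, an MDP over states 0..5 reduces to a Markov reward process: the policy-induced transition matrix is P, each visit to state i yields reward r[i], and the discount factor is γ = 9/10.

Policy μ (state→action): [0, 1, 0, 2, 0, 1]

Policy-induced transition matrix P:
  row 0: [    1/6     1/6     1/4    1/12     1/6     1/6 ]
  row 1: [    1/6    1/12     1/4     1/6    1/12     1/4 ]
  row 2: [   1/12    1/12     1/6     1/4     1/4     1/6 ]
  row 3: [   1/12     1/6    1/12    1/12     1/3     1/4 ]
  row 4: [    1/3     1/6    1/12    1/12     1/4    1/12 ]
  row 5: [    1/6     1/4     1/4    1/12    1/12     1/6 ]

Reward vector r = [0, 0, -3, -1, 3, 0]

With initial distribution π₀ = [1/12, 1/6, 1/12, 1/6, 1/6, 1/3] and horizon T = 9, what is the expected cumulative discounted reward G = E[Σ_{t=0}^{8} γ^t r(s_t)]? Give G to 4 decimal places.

t=0: π = [0.0833, 0.1667, 0.0833, 0.1667, 0.1667, 0.3333], E[r] = 0.0833, γ^t·E[r] = 0.083333, running G = 0.083333
t=1: π = [0.1736, 0.1736, 0.1875, 0.1111, 0.1736, 0.1806], E[r] = -0.1528, γ^t·E[r] = -0.137500, running G = -0.054167
t=2: π = [0.1707, 0.1516, 0.1869, 0.1291, 0.1858, 0.1759], E[r] = -0.1325, γ^t·E[r] = -0.107344, running G = -0.161510
t=3: π = [0.1713, 0.1531, 0.1820, 0.1271, 0.1919, 0.1746], E[r] = -0.0972, γ^t·E[r] = -0.070840, running G = -0.232350
t=4: π = [0.1729, 0.1533, 0.1817, 0.1264, 0.1917, 0.1740], E[r] = -0.0963, γ^t·E[r] = -0.063176, running G = -0.295526
t=5: π = [0.1729, 0.1533, 0.1818, 0.1264, 0.1916, 0.1740], E[r] = -0.0972, γ^t·E[r] = -0.057388, running G = -0.352914
t=6: π = [0.1729, 0.1532, 0.1819, 0.1264, 0.1916, 0.1740], E[r] = -0.0972, γ^t·E[r] = -0.051678, running G = -0.404592
t=7: π = [0.1729, 0.1532, 0.1818, 0.1264, 0.1916, 0.1740], E[r] = -0.0972, γ^t·E[r] = -0.046492, running G = -0.451083
t=8: π = [0.1729, 0.1532, 0.1818, 0.1264, 0.1916, 0.1740], E[r] = -0.0972, γ^t·E[r] = -0.041841, running G = -0.492925

G = -0.4929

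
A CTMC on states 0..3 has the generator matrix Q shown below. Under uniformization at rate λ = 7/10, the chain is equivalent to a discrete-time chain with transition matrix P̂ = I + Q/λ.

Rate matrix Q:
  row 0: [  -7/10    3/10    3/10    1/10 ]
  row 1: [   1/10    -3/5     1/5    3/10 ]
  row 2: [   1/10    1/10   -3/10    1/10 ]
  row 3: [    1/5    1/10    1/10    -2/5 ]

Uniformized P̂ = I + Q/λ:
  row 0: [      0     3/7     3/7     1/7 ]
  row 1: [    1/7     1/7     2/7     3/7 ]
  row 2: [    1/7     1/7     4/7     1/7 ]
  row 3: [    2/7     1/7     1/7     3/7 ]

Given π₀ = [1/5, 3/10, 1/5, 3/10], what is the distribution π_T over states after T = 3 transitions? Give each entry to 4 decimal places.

t=0: π = [0.2000, 0.3000, 0.2000, 0.3000]
t=1: π = [0.1571, 0.2000, 0.3286, 0.3143]
t=2: π = [0.1653, 0.1878, 0.3571, 0.2898]
t=3: π = [0.1606, 0.1901, 0.3700, 0.2793]

π = [0.1606, 0.1901, 0.3700, 0.2793]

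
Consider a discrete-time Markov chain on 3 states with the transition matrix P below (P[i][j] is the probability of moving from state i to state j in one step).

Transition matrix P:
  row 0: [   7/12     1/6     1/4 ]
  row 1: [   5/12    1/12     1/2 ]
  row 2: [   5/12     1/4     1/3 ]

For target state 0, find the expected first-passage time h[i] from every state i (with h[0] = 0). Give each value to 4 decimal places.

First-step conditioning: h[0] = 0; for i ≠ 0, h[i] = 1 + Σ_k P[i][k]·h[k].
  h[1] = 1 + 1/12·h[1] + 1/2·h[2]
  h[2] = 1 + 1/4·h[1] + 1/3·h[2]
Solving the 2×2 linear system over states ≠ 0 gives exactly h = [0, 12/5, 12/5] (h[0] = 0 is the target).

h = [0.0000, 2.4000, 2.4000]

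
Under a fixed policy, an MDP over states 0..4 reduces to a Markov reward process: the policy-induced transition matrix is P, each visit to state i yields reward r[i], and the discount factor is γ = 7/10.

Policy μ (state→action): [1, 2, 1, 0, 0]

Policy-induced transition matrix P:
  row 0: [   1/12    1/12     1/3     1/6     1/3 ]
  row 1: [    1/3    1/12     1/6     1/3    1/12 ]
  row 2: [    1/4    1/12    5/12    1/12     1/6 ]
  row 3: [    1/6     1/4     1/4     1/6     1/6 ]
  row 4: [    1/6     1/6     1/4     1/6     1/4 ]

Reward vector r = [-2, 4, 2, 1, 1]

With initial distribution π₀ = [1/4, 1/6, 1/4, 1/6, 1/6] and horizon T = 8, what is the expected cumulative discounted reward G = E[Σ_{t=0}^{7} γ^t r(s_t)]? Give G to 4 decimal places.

t=0: π = [0.2500, 0.1667, 0.2500, 0.1667, 0.1667], E[r] = 1.0000, γ^t·E[r] = 1.000000, running G = 1.000000
t=1: π = [0.1944, 0.1250, 0.2986, 0.1736, 0.2083], E[r] = 1.0903, γ^t·E[r] = 0.763194, running G = 1.763194
t=2: π = [0.1962, 0.1296, 0.3056, 0.1626, 0.2060], E[r] = 1.1059, γ^t·E[r] = 0.541892, running G = 2.305087
t=3: π = [0.1974, 0.1276, 0.3065, 0.1628, 0.2057], E[r] = 1.0971, γ^t·E[r] = 0.376314, running G = 2.681401
t=4: π = [0.1970, 0.1276, 0.3069, 0.1624, 0.2061], E[r] = 1.0987, γ^t·E[r] = 0.263788, running G = 2.945188
t=5: π = [0.1971, 0.1276, 0.3069, 0.1624, 0.2060], E[r] = 1.0984, γ^t·E[r] = 0.184604, running G = 3.129793
t=6: π = [0.1971, 0.1276, 0.3069, 0.1624, 0.2061], E[r] = 1.0984, γ^t·E[r] = 0.129225, running G = 3.259017
t=7: π = [0.1971, 0.1276, 0.3070, 0.1623, 0.2061], E[r] = 1.0984, γ^t·E[r] = 0.090457, running G = 3.349475

G = 3.3495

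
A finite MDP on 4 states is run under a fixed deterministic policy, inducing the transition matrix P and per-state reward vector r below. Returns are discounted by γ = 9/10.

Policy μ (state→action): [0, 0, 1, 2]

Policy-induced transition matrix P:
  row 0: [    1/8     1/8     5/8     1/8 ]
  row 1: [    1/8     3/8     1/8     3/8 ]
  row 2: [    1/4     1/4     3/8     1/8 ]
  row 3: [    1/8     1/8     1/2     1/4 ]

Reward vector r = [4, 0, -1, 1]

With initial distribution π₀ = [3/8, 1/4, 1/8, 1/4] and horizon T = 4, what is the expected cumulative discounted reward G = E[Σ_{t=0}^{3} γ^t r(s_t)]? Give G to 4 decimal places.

t=0: π = [0.3750, 0.2500, 0.1250, 0.2500], E[r] = 1.6250, γ^t·E[r] = 1.625000, running G = 1.625000
t=1: π = [0.1406, 0.2031, 0.4375, 0.2188], E[r] = 0.3438, γ^t·E[r] = 0.309375, running G = 1.934375
t=2: π = [0.1797, 0.2305, 0.3867, 0.2031], E[r] = 0.5352, γ^t·E[r] = 0.433477, running G = 2.367852
t=3: π = [0.1733, 0.2310, 0.3877, 0.2080], E[r] = 0.5137, γ^t·E[r] = 0.374467, running G = 2.742318

G = 2.7423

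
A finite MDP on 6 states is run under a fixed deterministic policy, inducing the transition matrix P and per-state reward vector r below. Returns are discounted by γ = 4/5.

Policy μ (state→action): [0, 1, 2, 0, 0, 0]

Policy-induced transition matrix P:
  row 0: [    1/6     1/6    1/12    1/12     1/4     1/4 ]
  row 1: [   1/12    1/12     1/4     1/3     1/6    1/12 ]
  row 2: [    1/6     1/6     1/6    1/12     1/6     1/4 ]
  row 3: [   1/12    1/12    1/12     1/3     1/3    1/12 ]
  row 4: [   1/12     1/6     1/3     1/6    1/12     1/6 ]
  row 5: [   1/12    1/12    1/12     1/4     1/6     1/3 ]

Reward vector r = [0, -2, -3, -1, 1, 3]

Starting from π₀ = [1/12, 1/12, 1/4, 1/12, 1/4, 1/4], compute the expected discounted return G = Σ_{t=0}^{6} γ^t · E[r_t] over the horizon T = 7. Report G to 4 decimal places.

G = -0.4965

t=0: π = [0.0833, 0.0833, 0.2500, 0.0833, 0.2500, 0.2500], E[r] = 0.0000, γ^t·E[r] = 0.000000, running G = 0.000000
t=1: π = [0.1111, 0.1319, 0.1806, 0.1875, 0.1667, 0.2222], E[r] = -0.1597, γ^t·E[r] = -0.127778, running G = -0.127778
t=2: π = [0.1076, 0.1215, 0.1620, 0.2141, 0.1933, 0.2014], E[r] = -0.1458, γ^t·E[r] = -0.093333, running G = -0.221111
t=3: π = [0.1058, 0.1219, 0.1654, 0.2169, 0.1952, 0.1947], E[r] = -0.1776, γ^t·E[r] = -0.090914, running G = -0.312025
t=4: π = [0.1059, 0.1222, 0.1662, 0.2168, 0.1954, 0.1935], E[r] = -0.1841, γ^t·E[r] = -0.075391, running G = -0.387416
t=5: π = [0.1060, 0.1223, 0.1664, 0.2166, 0.1953, 0.1933], E[r] = -0.1850, γ^t·E[r] = -0.060619, running G = -0.448035
t=6: π = [0.1060, 0.1223, 0.1664, 0.2166, 0.1953, 0.1934], E[r] = -0.1851, γ^t·E[r] = -0.048513, running G = -0.496548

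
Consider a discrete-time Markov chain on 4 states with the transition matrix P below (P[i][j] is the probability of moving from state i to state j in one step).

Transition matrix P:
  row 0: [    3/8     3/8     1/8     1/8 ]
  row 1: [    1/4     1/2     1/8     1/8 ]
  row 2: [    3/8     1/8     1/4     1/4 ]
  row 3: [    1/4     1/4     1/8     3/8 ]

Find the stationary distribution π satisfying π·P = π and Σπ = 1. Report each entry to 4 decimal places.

π = [0.3061, 0.3605, 0.1429, 0.1905]

Balance equations π_j = Σ_i π_i·P[i][j]:
  π_0 = 3/8·π_0 + 1/4·π_1 + 3/8·π_2 + 1/4·π_3
  π_1 = 3/8·π_0 + 1/2·π_1 + 1/8·π_2 + 1/4·π_3
  π_2 = 1/8·π_0 + 1/8·π_1 + 1/4·π_2 + 1/8·π_3
  normalize: π_0 + π_1 + π_2 + π_3 = 1
Solving the linear system gives exactly π = [15/49, 53/147, 1/7, 4/21].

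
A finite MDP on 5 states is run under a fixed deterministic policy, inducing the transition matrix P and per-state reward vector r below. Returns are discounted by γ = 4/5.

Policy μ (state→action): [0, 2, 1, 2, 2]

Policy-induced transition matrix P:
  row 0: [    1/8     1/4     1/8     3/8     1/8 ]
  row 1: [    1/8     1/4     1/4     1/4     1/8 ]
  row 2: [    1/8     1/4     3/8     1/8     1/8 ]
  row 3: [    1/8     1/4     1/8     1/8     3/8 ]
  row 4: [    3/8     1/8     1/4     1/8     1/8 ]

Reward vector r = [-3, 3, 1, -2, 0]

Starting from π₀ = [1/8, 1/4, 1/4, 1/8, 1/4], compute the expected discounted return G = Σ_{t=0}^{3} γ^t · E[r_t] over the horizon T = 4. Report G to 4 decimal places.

G = 0.3858

t=0: π = [0.1250, 0.2500, 0.2500, 0.1250, 0.2500], E[r] = 0.3750, γ^t·E[r] = 0.375000, running G = 0.375000
t=1: π = [0.1875, 0.2188, 0.2500, 0.1875, 0.1563], E[r] = -0.0313, γ^t·E[r] = -0.025000, running G = 0.350000
t=2: π = [0.1641, 0.2305, 0.2344, 0.1992, 0.1719], E[r] = 0.0352, γ^t·E[r] = 0.022500, running G = 0.372500
t=3: π = [0.1680, 0.2285, 0.2339, 0.1948, 0.1748], E[r] = 0.0259, γ^t·E[r] = 0.013250, running G = 0.385750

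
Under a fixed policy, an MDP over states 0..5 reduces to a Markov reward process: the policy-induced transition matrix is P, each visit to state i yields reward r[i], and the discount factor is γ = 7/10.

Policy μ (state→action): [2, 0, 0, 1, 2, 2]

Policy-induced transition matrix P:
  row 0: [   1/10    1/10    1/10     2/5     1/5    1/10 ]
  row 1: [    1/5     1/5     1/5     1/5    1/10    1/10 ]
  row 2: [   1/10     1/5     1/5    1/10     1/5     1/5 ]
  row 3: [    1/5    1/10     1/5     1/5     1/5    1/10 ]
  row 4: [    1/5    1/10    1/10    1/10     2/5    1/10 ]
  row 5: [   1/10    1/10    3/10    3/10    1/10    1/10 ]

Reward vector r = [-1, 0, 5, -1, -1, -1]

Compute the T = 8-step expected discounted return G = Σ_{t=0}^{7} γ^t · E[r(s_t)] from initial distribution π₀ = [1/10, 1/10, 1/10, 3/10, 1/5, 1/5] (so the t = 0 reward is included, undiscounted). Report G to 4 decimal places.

G = 0.1361

t=0: π = [0.1000, 0.1000, 0.1000, 0.3000, 0.2000, 0.2000], E[r] = -0.3000, γ^t·E[r] = -0.300000, running G = -0.300000
t=1: π = [0.1600, 0.1200, 0.1900, 0.2100, 0.2100, 0.1100], E[r] = 0.2600, γ^t·E[r] = 0.182000, running G = -0.118000
t=2: π = [0.1540, 0.1310, 0.1740, 0.2030, 0.2190, 0.1190], E[r] = 0.1750, γ^t·E[r] = 0.085750, running G = -0.032250
t=3: π = [0.1553, 0.1305, 0.1746, 0.2034, 0.2188, 0.1174], E[r] = 0.1781, γ^t·E[r] = 0.061088, running G = 0.028838
t=4: π = [0.1553, 0.1305, 0.1743, 0.2035, 0.2190, 0.1175], E[r] = 0.1765, γ^t·E[r] = 0.042375, running G = 0.071214
t=5: π = [0.1553, 0.1305, 0.1743, 0.2035, 0.2190, 0.1174], E[r] = 0.1764, γ^t·E[r] = 0.029650, running G = 0.100864
t=6: π = [0.1553, 0.1305, 0.1743, 0.2035, 0.2190, 0.1174], E[r] = 0.1764, γ^t·E[r] = 0.020749, running G = 0.121613
t=7: π = [0.1553, 0.1305, 0.1743, 0.2035, 0.2190, 0.1174], E[r] = 0.1764, γ^t·E[r] = 0.014524, running G = 0.136137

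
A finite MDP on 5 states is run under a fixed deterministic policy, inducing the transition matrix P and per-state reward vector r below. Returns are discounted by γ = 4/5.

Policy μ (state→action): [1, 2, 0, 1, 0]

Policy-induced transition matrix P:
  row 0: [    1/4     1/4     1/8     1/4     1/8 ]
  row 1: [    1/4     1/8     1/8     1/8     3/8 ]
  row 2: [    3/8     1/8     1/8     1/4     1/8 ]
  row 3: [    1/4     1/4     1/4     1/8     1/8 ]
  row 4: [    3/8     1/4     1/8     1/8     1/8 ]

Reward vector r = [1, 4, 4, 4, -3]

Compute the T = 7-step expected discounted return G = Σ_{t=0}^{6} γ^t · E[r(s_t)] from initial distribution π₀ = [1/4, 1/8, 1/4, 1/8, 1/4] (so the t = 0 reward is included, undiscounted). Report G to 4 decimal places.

t=0: π = [0.2500, 0.1250, 0.2500, 0.1250, 0.2500], E[r] = 1.5000, γ^t·E[r] = 1.500000, running G = 1.500000
t=1: π = [0.3125, 0.2031, 0.1406, 0.1875, 0.1563], E[r] = 1.9688, γ^t·E[r] = 1.575000, running G = 3.075000
t=2: π = [0.2871, 0.2070, 0.1484, 0.1816, 0.1758], E[r] = 1.9082, γ^t·E[r] = 1.221250, running G = 4.296250
t=3: π = [0.2905, 0.2056, 0.1477, 0.1794, 0.1768], E[r] = 1.8911, γ^t·E[r] = 0.968250, running G = 5.264500
t=4: π = [0.2906, 0.2058, 0.1474, 0.1798, 0.1764], E[r] = 1.8936, γ^t·E[r] = 0.775613, running G = 6.040113
t=5: π = [0.2905, 0.2058, 0.1475, 0.1797, 0.1765], E[r] = 1.8933, γ^t·E[r] = 0.620411, running G = 6.660524
t=6: π = [0.2905, 0.2058, 0.1475, 0.1797, 0.1765], E[r] = 1.8933, γ^t·E[r] = 0.496318, running G = 7.156842

G = 7.1568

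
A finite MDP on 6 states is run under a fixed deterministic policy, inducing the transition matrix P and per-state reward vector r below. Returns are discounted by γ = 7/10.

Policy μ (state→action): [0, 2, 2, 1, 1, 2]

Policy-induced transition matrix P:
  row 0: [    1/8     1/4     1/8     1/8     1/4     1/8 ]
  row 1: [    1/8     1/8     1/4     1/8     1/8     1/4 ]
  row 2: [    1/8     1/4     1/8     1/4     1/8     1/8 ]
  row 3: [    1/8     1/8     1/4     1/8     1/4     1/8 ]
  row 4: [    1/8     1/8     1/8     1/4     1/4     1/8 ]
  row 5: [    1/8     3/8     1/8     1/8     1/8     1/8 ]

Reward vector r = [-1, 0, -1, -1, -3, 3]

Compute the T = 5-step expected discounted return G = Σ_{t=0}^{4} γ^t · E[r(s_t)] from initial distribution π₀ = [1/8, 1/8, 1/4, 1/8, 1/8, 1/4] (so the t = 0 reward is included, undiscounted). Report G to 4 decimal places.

t=0: π = [0.1250, 0.1250, 0.2500, 0.1250, 0.1250, 0.2500], E[r] = -0.1250, γ^t·E[r] = -0.125000, running G = -0.125000
t=1: π = [0.1250, 0.2344, 0.1563, 0.1719, 0.1719, 0.1406], E[r] = -0.5469, γ^t·E[r] = -0.382813, running G = -0.507813
t=2: π = [0.1250, 0.1953, 0.1758, 0.1660, 0.1836, 0.1543], E[r] = -0.5547, γ^t·E[r] = -0.271797, running G = -0.779609
t=3: π = [0.1250, 0.2012, 0.1702, 0.1699, 0.1843, 0.1494], E[r] = -0.5698, γ^t·E[r] = -0.195450, running G = -0.975059
t=4: π = [0.1250, 0.1992, 0.1714, 0.1693, 0.1849, 0.1501], E[r] = -0.5700, γ^t·E[r] = -0.136851, running G = -1.111911

G = -1.1119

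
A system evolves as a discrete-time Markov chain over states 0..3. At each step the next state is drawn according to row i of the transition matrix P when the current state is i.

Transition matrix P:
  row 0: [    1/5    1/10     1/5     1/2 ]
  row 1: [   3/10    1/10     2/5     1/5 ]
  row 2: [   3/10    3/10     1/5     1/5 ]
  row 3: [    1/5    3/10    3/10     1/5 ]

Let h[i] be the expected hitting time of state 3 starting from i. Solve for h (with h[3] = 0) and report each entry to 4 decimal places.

First-step conditioning: h[3] = 0; for i ≠ 3, h[i] = 1 + Σ_k P[i][k]·h[k].
  h[0] = 1 + 1/5·h[0] + 1/10·h[1] + 1/5·h[2]
  h[1] = 1 + 3/10·h[0] + 1/10·h[1] + 2/5·h[2]
  h[2] = 1 + 3/10·h[0] + 3/10·h[1] + 1/5·h[2]
Solving the 3×3 linear system over states ≠ 3 gives exactly h = [80/31, 110/31, 110/31, 0] (h[3] = 0 is the target).

h = [2.5806, 3.5484, 3.5484, 0.0000]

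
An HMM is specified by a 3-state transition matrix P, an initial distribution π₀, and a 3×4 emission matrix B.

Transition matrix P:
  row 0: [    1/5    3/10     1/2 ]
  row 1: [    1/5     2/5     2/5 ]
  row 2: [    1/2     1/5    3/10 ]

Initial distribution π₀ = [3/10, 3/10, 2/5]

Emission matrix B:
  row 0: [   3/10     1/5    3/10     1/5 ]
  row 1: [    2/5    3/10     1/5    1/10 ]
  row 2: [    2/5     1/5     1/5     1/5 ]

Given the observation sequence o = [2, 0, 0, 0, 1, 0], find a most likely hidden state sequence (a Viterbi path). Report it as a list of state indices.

t=0: δ = [9.000e-02, 6.000e-02, 8.000e-02]  (obs o_0=2)
t=1: δ = [1.200e-02, 1.080e-02, 1.800e-02]  ψ = [2, 0, 0]  (obs o_1=0)
t=2: δ = [2.700e-03, 1.728e-03, 2.400e-03]  ψ = [2, 1, 0]  (obs o_2=0)
t=3: δ = [3.600e-04, 3.240e-04, 5.400e-04]  ψ = [2, 0, 0]  (obs o_3=0)
t=4: δ = [5.400e-05, 3.888e-05, 3.600e-05]  ψ = [2, 1, 0]  (obs o_4=1)
t=5: δ = [5.400e-06, 6.480e-06, 1.080e-05]  ψ = [2, 0, 0]  (obs o_5=0)
backtrack: best end state = 2; path = [0, 2, 0, 2, 0, 2]

path = [0, 2, 0, 2, 0, 2]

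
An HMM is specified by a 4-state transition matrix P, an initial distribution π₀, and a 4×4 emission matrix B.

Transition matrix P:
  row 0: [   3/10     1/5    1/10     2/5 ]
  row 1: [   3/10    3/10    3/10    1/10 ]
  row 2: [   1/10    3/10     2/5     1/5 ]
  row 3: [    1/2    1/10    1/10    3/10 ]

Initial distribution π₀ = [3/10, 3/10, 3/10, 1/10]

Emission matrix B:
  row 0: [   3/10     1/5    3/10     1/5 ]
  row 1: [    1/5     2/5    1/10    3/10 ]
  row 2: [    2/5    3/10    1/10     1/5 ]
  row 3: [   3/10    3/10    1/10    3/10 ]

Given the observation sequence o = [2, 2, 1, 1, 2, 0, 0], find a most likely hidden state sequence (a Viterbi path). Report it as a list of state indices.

t=0: δ = [9.000e-02, 3.000e-02, 3.000e-02, 1.000e-02]  (obs o_0=2)
t=1: δ = [8.100e-03, 1.800e-03, 1.200e-03, 3.600e-03]  ψ = [0, 0, 2, 0]  (obs o_1=2)
t=2: δ = [4.860e-04, 6.480e-04, 2.430e-04, 9.720e-04]  ψ = [0, 0, 0, 0]  (obs o_2=1)
t=3: δ = [9.720e-05, 7.776e-05, 5.832e-05, 8.748e-05]  ψ = [3, 1, 1, 3]  (obs o_3=1)
t=4: δ = [1.312e-05, 2.333e-06, 2.333e-06, 3.888e-06]  ψ = [3, 1, 1, 0]  (obs o_4=2)
t=5: δ = [1.181e-06, 5.249e-07, 5.249e-07, 1.575e-06]  ψ = [0, 0, 0, 0]  (obs o_5=0)
t=6: δ = [2.362e-07, 4.724e-08, 8.398e-08, 1.417e-07]  ψ = [3, 0, 2, 0]  (obs o_6=0)
backtrack: best end state = 0; path = [0, 0, 3, 3, 0, 3, 0]

path = [0, 0, 3, 3, 0, 3, 0]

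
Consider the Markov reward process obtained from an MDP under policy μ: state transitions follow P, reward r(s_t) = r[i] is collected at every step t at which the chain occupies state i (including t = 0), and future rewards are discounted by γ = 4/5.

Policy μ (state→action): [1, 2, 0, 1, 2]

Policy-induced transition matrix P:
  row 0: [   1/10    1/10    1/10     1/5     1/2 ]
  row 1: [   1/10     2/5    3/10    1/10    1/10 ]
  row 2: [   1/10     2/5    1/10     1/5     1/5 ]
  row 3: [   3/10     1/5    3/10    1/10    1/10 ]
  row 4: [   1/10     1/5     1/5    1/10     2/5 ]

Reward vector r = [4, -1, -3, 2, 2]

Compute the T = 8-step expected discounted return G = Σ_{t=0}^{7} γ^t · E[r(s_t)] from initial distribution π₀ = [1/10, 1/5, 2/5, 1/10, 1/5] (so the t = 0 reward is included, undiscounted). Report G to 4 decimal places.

t=0: π = [0.1000, 0.2000, 0.4000, 0.1000, 0.2000], E[r] = -0.4000, γ^t·E[r] = -0.400000, running G = -0.400000
t=1: π = [0.1200, 0.3100, 0.1800, 0.1500, 0.2400], E[r] = 0.4100, γ^t·E[r] = 0.328000, running G = -0.072000
t=2: π = [0.1300, 0.2860, 0.2160, 0.1300, 0.2380], E[r] = 0.3220, γ^t·E[r] = 0.206080, running G = 0.134080
t=3: π = [0.1260, 0.2874, 0.2070, 0.1346, 0.2450], E[r] = 0.3548, γ^t·E[r] = 0.181658, running G = 0.315738
t=4: π = [0.1269, 0.2863, 0.2089, 0.1333, 0.2446], E[r] = 0.3505, γ^t·E[r] = 0.143565, running G = 0.459302
t=5: π = [0.1267, 0.2863, 0.2084, 0.1336, 0.2450], E[r] = 0.3524, γ^t·E[r] = 0.115477, running G = 0.574779
t=6: π = [0.1267, 0.2863, 0.2085, 0.1335, 0.2450], E[r] = 0.3522, γ^t·E[r] = 0.092315, running G = 0.667094
t=7: π = [0.1267, 0.2863, 0.2085, 0.1335, 0.2450], E[r] = 0.3523, γ^t·E[r] = 0.073876, running G = 0.740970

G = 0.7410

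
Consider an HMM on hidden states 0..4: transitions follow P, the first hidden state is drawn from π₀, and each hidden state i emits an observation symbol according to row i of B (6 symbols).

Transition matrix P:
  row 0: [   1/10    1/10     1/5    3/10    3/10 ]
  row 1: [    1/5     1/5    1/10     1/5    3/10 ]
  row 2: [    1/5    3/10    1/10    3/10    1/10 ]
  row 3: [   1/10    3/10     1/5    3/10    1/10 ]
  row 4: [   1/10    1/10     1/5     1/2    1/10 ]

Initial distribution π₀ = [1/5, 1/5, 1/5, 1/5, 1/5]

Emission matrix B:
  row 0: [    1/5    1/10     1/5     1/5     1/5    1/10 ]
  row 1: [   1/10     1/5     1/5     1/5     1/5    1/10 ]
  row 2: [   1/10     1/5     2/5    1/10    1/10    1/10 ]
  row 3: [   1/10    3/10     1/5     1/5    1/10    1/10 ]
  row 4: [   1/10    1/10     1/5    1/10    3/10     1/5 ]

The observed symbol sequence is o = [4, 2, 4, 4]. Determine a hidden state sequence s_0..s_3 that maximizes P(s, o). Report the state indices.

t=0: δ = [4.000e-02, 4.000e-02, 2.000e-02, 2.000e-02, 6.000e-02]  (obs o_0=4)
t=1: δ = [1.600e-03, 1.600e-03, 4.800e-03, 6.000e-03, 2.400e-03]  ψ = [1, 1, 4, 4, 0]  (obs o_1=2)
t=2: δ = [1.920e-04, 3.600e-04, 1.200e-04, 1.800e-04, 1.800e-04]  ψ = [2, 3, 3, 3, 3]  (obs o_2=4)
t=3: δ = [1.440e-05, 1.440e-05, 3.840e-06, 9.000e-06, 3.240e-05]  ψ = [1, 1, 0, 4, 1]  (obs o_3=4)
backtrack: best end state = 4; path = [4, 3, 1, 4]

path = [4, 3, 1, 4]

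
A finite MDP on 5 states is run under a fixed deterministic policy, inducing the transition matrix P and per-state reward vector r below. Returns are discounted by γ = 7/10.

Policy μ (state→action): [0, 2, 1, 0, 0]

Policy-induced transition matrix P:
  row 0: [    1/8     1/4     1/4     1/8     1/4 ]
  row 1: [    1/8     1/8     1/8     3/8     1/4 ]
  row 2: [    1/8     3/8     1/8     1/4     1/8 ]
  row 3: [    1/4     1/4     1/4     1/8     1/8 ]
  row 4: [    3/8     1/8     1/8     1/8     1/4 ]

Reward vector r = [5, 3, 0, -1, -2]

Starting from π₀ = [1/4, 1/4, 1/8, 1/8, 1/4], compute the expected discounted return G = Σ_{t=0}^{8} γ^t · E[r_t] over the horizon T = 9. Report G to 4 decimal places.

t=0: π = [0.2500, 0.2500, 0.1250, 0.1250, 0.2500], E[r] = 1.3750, γ^t·E[r] = 1.375000, running G = 1.375000
t=1: π = [0.2031, 0.2031, 0.1719, 0.2031, 0.2188], E[r] = 0.9844, γ^t·E[r] = 0.689063, running G = 2.064063
t=2: π = [0.2051, 0.2188, 0.1758, 0.1973, 0.2031], E[r] = 1.0781, γ^t·E[r] = 0.528281, running G = 2.592344
t=3: π = [0.2004, 0.2192, 0.1753, 0.2017, 0.2034], E[r] = 1.0515, γ^t·E[r] = 0.360669, running G = 2.953013
t=4: π = [0.2010, 0.2191, 0.1753, 0.2017, 0.2029], E[r] = 1.0550, γ^t·E[r] = 0.253311, running G = 3.206324
t=5: π = [0.2009, 0.2192, 0.1753, 0.2017, 0.2029], E[r] = 1.0547, γ^t·E[r] = 0.177268, running G = 3.383592
t=6: π = [0.2009, 0.2192, 0.1753, 0.2017, 0.2029], E[r] = 1.0547, γ^t·E[r] = 0.124082, running G = 3.507675
t=7: π = [0.2009, 0.2192, 0.1753, 0.2017, 0.2029], E[r] = 1.0547, γ^t·E[r] = 0.086859, running G = 3.594533
t=8: π = [0.2009, 0.2192, 0.1753, 0.2017, 0.2029], E[r] = 1.0547, γ^t·E[r] = 0.060801, running G = 3.655334

G = 3.6553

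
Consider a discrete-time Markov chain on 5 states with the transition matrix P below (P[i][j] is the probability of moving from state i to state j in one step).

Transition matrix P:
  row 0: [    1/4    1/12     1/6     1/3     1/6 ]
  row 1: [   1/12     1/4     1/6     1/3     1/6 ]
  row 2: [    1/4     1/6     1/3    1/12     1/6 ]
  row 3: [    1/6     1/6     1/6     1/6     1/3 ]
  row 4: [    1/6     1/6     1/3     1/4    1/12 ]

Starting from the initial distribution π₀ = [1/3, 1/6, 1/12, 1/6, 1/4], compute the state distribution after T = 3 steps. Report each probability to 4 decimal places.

t=0: π = [0.3333, 0.1667, 0.0833, 0.1667, 0.2500]
t=1: π = [0.1875, 0.1528, 0.2222, 0.2639, 0.1736]
t=2: π = [0.1881, 0.1638, 0.2326, 0.2193, 0.1962]
t=3: π = [0.1881, 0.1646, 0.2381, 0.2223, 0.1869]

π = [0.1881, 0.1646, 0.2381, 0.2223, 0.1869]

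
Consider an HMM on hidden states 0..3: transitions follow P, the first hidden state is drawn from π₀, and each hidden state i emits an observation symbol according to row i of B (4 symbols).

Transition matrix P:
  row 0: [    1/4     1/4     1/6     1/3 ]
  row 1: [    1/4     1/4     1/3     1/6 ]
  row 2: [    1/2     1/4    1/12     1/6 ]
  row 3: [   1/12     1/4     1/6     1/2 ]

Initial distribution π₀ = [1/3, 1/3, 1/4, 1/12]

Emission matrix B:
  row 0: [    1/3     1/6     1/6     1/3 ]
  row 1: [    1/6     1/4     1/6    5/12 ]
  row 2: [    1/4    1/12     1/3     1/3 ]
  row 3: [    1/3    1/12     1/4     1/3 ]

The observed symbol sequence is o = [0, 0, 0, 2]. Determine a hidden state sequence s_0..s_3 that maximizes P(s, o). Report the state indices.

t=0: δ = [1.111e-01, 5.556e-02, 6.250e-02, 2.778e-02]  (obs o_0=0)
t=1: δ = [1.042e-02, 4.630e-03, 4.630e-03, 1.235e-02]  ψ = [2, 0, 0, 0]  (obs o_1=0)
t=2: δ = [8.681e-04, 5.144e-04, 5.144e-04, 2.058e-03]  ψ = [0, 3, 3, 3]  (obs o_2=0)
t=3: δ = [4.287e-05, 8.573e-05, 1.143e-04, 2.572e-04]  ψ = [2, 3, 3, 3]  (obs o_3=2)
backtrack: best end state = 3; path = [0, 3, 3, 3]

path = [0, 3, 3, 3]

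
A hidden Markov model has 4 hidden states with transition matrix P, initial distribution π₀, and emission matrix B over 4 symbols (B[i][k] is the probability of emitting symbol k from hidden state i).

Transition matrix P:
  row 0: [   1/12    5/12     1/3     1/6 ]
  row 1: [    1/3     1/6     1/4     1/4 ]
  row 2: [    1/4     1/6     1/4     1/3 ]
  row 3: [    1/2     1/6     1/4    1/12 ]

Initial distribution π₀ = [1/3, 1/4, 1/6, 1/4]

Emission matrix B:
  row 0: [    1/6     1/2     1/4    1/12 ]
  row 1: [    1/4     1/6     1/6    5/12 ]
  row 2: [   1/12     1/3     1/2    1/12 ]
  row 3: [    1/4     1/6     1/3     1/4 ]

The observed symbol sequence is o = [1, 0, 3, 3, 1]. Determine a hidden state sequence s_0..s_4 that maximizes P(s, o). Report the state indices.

t=0: δ = [1.667e-01, 4.167e-02, 5.556e-02, 4.167e-02]  (obs o_0=1)
t=1: δ = [3.472e-03, 1.736e-02, 4.630e-03, 6.944e-03]  ψ = [3, 0, 0, 0]  (obs o_1=0)
t=2: δ = [4.823e-04, 1.206e-03, 3.617e-04, 1.085e-03]  ψ = [1, 1, 1, 1]  (obs o_2=3)
t=3: δ = [4.521e-05, 8.372e-05, 2.512e-05, 7.535e-05]  ψ = [3, 0, 1, 1]  (obs o_3=3)
t=4: δ = [1.884e-05, 3.140e-06, 6.977e-06, 3.489e-06]  ψ = [3, 0, 1, 1]  (obs o_4=1)
backtrack: best end state = 0; path = [0, 1, 1, 3, 0]

path = [0, 1, 1, 3, 0]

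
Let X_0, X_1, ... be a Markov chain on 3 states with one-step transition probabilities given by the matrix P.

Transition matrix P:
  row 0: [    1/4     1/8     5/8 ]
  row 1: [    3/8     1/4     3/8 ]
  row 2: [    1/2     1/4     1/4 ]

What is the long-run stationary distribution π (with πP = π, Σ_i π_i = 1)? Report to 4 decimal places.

Balance equations π_j = Σ_i π_i·P[i][j]:
  π_0 = 1/4·π_0 + 3/8·π_1 + 1/2·π_2
  π_1 = 1/8·π_0 + 1/4·π_1 + 1/4·π_2
  normalize: π_0 + π_1 + π_2 = 1
Solving the linear system gives exactly π = [30/79, 16/79, 33/79].

π = [0.3797, 0.2025, 0.4177]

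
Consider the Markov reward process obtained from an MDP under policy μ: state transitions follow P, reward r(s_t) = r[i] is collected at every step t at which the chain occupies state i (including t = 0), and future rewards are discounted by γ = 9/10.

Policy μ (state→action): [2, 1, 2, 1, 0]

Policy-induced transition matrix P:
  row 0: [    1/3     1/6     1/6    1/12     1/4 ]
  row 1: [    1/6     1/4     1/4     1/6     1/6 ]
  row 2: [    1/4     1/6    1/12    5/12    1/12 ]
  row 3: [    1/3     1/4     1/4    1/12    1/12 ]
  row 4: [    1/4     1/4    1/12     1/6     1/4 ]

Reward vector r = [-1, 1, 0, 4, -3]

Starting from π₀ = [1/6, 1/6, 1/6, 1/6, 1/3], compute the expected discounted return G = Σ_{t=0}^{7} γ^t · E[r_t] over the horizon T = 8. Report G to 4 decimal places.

G = 0.1916

t=0: π = [0.1667, 0.1667, 0.1667, 0.1667, 0.3333], E[r] = -0.3333, γ^t·E[r] = -0.333333, running G = -0.333333
t=1: π = [0.2639, 0.2222, 0.1528, 0.1806, 0.1806], E[r] = 0.1389, γ^t·E[r] = 0.125000, running G = -0.208333
t=2: π = [0.2685, 0.2153, 0.1725, 0.1678, 0.1759], E[r] = 0.0903, γ^t·E[r] = 0.073125, running G = -0.135208
t=3: π = [0.2684, 0.2133, 0.1696, 0.1734, 0.1753], E[r] = 0.1125, γ^t·E[r] = 0.081984, running G = -0.053224
t=4: π = [0.2690, 0.2135, 0.1701, 0.1722, 0.1751], E[r] = 0.1082, γ^t·E[r] = 0.070991, running G = 0.017767
t=5: π = [0.2690, 0.2134, 0.1700, 0.1724, 0.1751], E[r] = 0.1087, γ^t·E[r] = 0.064189, running G = 0.081956
t=6: π = [0.2690, 0.2134, 0.1701, 0.1724, 0.1751], E[r] = 0.1086, γ^t·E[r] = 0.057700, running G = 0.139656
t=7: π = [0.2690, 0.2134, 0.1701, 0.1724, 0.1751], E[r] = 0.1086, γ^t·E[r] = 0.051933, running G = 0.191589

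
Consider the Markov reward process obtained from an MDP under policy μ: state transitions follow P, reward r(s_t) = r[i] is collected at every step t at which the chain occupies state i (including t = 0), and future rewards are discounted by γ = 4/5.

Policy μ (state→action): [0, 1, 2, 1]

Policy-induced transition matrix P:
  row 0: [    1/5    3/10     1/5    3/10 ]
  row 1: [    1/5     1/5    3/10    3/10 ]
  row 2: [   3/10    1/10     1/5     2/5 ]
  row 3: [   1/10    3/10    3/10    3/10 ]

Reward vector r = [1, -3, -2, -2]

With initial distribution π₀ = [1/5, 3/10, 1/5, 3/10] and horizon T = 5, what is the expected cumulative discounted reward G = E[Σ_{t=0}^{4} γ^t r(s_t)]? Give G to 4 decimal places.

t=0: π = [0.2000, 0.3000, 0.2000, 0.3000], E[r] = -1.7000, γ^t·E[r] = -1.700000, running G = -1.700000
t=1: π = [0.1900, 0.2300, 0.2600, 0.3200], E[r] = -1.6600, γ^t·E[r] = -1.328000, running G = -3.028000
t=2: π = [0.1940, 0.2250, 0.2550, 0.3260], E[r] = -1.6430, γ^t·E[r] = -1.051520, running G = -4.079520
t=3: π = [0.1929, 0.2265, 0.2551, 0.3255], E[r] = -1.6478, γ^t·E[r] = -0.843674, running G = -4.923194
t=4: π = [0.1930, 0.2263, 0.2552, 0.3255], E[r] = -1.6475, γ^t·E[r] = -0.674796, running G = -5.597989

G = -5.5980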